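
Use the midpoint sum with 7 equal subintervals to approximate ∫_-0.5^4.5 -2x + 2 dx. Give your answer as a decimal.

-10

Δx = (4.5 − (-0.5))/7 = 5/7.
Midpoints: -1/7, 4/7, 9/7, 2, 19/7, 24/7, 29/7.
f(-1/7) = 16/7, f(4/7) = 6/7, f(9/7) = -4/7, f(2) = -2, f(19/7) = -24/7, f(24/7) = -34/7, f(29/7) = -44/7.
Sum = Δx · [f(-1/7) + f(4/7) + f(9/7) + ...].
Sum = -10.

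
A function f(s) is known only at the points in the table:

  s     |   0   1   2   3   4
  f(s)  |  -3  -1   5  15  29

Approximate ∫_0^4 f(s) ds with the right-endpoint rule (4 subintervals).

Δs = 1.
Sum = 1·[(-1) + 5 + 15 + 29] = 48.

48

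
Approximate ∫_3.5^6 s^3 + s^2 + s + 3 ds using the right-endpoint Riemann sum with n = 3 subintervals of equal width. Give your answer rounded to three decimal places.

451.053

Δs = (6 − 3.5)/3 = 5/6.
Right endpoints: 13/3, 31/6, 6.
f(13/3) = 2902/27, f(31/6) = 37321/216, f(6) = 261.
Sum = Δs · [f(13/3) + f(31/6) + f(6)].
Sum ≈ 451.053.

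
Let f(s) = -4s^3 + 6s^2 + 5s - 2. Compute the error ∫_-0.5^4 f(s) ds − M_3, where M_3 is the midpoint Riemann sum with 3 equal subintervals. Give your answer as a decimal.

Exact integral: ∫_-0.5^4 f(s) ds = -97.3125.
M_3 = -84.65625.
Error = -97.3125 − (-84.65625) = -12.65625.

-12.65625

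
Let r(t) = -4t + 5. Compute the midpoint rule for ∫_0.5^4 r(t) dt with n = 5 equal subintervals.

Δt = (4 − 0.5)/5 = 0.7.
Midpoints: 0.85, 1.55, 2.25, 2.95, 3.65.
r(0.85) = 1.6, r(1.55) = -1.2, r(2.25) = -4, r(2.95) = -6.8, r(3.65) = -9.6.
Sum = Δt · [r(0.85) + r(1.55) + r(2.25) + r(2.95) + r(3.65)].
Sum = -14.

-14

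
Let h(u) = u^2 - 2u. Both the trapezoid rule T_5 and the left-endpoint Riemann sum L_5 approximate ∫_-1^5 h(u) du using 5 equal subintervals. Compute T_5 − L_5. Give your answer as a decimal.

T_5 = 19.44.
L_5 = 12.24.
T_5 − L_5 = 7.2.

7.2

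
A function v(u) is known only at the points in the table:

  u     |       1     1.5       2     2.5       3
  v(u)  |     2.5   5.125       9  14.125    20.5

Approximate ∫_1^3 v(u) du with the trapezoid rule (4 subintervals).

19.875

Δu = 0.5.
T_4 = (0.5/2)·[2.5 + 2·5.125 + 2·9 + 2·14.125 + 20.5] = 19.875.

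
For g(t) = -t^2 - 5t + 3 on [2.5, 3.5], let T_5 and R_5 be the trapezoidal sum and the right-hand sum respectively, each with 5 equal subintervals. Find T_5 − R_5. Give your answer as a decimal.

1.1

T_5 = -21.09.
R_5 = -22.19.
T_5 − R_5 = 1.1.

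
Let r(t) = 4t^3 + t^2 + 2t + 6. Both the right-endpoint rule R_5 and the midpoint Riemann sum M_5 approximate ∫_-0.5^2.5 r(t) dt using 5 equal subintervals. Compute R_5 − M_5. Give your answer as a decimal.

26.01

R_5 = 93.09.
M_5 = 67.08.
R_5 − M_5 = 26.01.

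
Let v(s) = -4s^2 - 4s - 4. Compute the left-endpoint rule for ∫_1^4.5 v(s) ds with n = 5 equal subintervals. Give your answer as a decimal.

Δs = (4.5 − 1)/5 = 0.7.
Left endpoints: 1, 1.7, 2.4, 3.1, 3.8.
v(1) = -12, v(1.7) = -22.36, v(2.4) = -36.64, v(3.1) = -54.84, v(3.8) = -76.96.
Sum = Δs · [v(1) + v(1.7) + v(2.4) + v(3.1) + v(3.8)].
Sum = -141.96.

-141.96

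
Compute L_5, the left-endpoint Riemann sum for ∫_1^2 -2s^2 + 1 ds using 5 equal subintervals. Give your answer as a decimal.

Δs = (2 − 1)/5 = 0.2.
Left endpoints: 1, 1.2, 1.4, 1.6, 1.8.
f(1) = -1, f(1.2) = -1.88, f(1.4) = -2.92, f(1.6) = -4.12, f(1.8) = -5.48.
Sum = Δs · [f(1) + f(1.2) + f(1.4) + f(1.6) + f(1.8)].
Sum = -3.08.

-3.08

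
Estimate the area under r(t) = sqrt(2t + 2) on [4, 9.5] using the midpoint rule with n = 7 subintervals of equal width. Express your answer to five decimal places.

Δt = (9.5 − 4)/7 = 11/14.
Midpoints: 123/28, 145/28, 167/28, 6.75, 211/28, 233/28, 255/28.
r(123/28) ≈ 3.28416, r(145/28) ≈ 3.51527, r(167/28) ≈ 3.73210, r(6.75) ≈ 3.93700, r(211/28) ≈ 4.13176, r(233/28) ≈ 4.31774, r(255/28) ≈ 4.49603.
Sum = Δt · [r(123/28) + r(145/28) + r(167/28) + ...].
Sum ≈ 21.53962.

21.53962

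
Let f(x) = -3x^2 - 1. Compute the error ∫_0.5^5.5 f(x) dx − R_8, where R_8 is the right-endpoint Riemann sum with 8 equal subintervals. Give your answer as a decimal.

29.1015625

Exact integral: ∫_0.5^5.5 f(x) dx = -171.25.
R_8 = -200.3515625.
Error = -171.25 − (-200.3515625) = 29.1015625.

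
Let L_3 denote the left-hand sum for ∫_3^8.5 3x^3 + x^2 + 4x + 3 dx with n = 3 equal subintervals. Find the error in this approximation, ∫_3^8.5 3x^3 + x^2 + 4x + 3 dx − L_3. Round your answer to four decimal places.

Exact integral: ∫_3^8.5 f(x) dx ≈ 4193.005208.
L_3 ≈ 2662.789352.
Error ≈ 4193.005208 − 2662.789352 ≈ 1530.2159.

1530.2159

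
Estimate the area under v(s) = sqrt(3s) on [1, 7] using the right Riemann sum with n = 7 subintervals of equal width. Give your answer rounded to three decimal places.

21.420

Δs = (7 − 1)/7 = 6/7.
Right endpoints: 13/7, 19/7, 25/7, 31/7, 37/7, 43/7, 7.
v(13/7) ≈ 2.360, v(19/7) ≈ 2.854, v(25/7) ≈ 3.273, v(31/7) ≈ 3.645, v(37/7) ≈ 3.982, v(43/7) ≈ 4.293, v(7) ≈ 4.583.
Sum = Δs · [v(13/7) + v(19/7) + v(25/7) + ...].
Sum ≈ 21.420.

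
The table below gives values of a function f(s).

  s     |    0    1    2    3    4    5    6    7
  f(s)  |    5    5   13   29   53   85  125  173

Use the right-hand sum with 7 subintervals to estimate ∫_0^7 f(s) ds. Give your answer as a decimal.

483

Δs = 1.
Sum = 1·[5 + 13 + 29 + 53 + 85 + 125 + 173] = 483.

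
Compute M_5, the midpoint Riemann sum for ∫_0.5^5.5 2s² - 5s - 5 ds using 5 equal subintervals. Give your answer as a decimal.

10

Δs = (5.5 − 0.5)/5 = 1.
Midpoints: 1, 2, 3, 4, 5.
f(1) = -8, f(2) = -7, f(3) = -2, f(4) = 7, f(5) = 20.
Sum = Δs · [f(1) + f(2) + f(3) + f(4) + f(5)].
Sum = 10.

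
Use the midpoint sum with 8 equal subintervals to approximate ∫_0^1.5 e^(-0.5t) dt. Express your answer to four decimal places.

Δt = (1.5 − 0)/8 = 0.1875.
Midpoints: 0.09375, 0.28125, 0.46875, 0.65625, 0.84375, 1.03125, 1.21875, 1.40625.
f(0.09375) ≈ 0.9542, f(0.28125) ≈ 0.8688, f(0.46875) ≈ 0.7911, f(0.65625) ≈ 0.7203, f(0.84375) ≈ 0.6558, f(1.03125) ≈ 0.5971, f(1.21875) ≈ 0.5437, f(1.40625) ≈ 0.4950.
Sum = Δt · [f(0.09375) + f(0.28125) + f(0.46875) + ...].
Sum ≈ 1.0549.

1.0549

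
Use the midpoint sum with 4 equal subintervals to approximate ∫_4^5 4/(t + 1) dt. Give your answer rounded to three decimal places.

0.729

Δt = (5 − 4)/4 = 0.25.
Midpoints: 4.125, 4.375, 4.625, 4.875.
f(4.125) = 32/41, f(4.375) = 32/43, f(4.625) = 32/45, f(4.875) = 32/47.
Sum = Δt · [f(4.125) + f(4.375) + f(4.625) + f(4.875)].
Sum ≈ 0.729.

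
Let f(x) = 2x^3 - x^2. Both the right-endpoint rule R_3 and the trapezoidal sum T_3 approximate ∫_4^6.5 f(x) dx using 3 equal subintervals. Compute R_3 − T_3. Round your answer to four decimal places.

164.5833

R_3 ≈ 867.731481.
T_3 ≈ 703.148148.
R_3 − T_3 ≈ 164.5833.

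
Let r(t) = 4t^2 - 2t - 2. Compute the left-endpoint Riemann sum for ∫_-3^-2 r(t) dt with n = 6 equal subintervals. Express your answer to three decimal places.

Δt = (-2 − (-3))/6 = 1/6.
Left endpoints: -3, -17/6, -8/3, -2.5, -7/3, -13/6.
r(-3) = 40, r(-17/6) = 322/9, r(-8/3) = 286/9, r(-2.5) = 28, r(-7/3) = 220/9, r(-13/6) = 190/9.
Sum = Δt · [r(-3) + r(-17/6) + r(-8/3) + ...].
Sum ≈ 30.185.

30.185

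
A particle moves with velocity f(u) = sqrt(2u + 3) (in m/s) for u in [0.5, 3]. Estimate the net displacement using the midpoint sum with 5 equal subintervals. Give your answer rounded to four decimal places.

6.3351

Δu = (3 − 0.5)/5 = 0.5.
Midpoints: 0.75, 1.25, 1.75, 2.25, 2.75.
f(0.75) ≈ 2.1213, f(1.25) ≈ 2.3452, f(1.75) ≈ 2.5495, f(2.25) ≈ 2.7386, f(2.75) ≈ 2.9155.
Sum = Δu · [f(0.75) + f(1.25) + f(1.75) + f(2.25) + f(2.75)].
Sum ≈ 6.3351.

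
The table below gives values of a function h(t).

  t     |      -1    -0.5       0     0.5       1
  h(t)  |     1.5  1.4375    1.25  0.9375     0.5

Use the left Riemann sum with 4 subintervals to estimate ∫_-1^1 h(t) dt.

2.5625

Δt = 0.5.
Sum = 0.5·[1.5 + 1.4375 + 1.25 + 0.9375] = 2.5625.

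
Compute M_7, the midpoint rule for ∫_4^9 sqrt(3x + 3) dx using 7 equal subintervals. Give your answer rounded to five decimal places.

Δx = (9 − 4)/7 = 5/7.
Midpoints: 61/14, 71/14, 81/14, 6.5, 101/14, 111/14, 121/14.
f(61/14) ≈ 4.00892, f(71/14) ≈ 4.26782, f(81/14) ≈ 4.51189, f(6.5) ≈ 4.74342, f(101/14) ≈ 4.96416, f(111/14) ≈ 5.17549, f(121/14) ≈ 5.37853.
Sum = Δx · [f(61/14) + f(71/14) + f(81/14) + ...].
Sum ≈ 23.60730.

23.60730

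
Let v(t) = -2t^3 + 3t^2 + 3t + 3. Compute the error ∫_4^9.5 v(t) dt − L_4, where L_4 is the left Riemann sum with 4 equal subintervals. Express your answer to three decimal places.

Exact integral: ∫_4^9.5 v(t) dt = -3023.28125.
L_4 ≈ -2161.86523.
Error ≈ -3023.28125 − (-2161.86523) ≈ -861.416.

-861.416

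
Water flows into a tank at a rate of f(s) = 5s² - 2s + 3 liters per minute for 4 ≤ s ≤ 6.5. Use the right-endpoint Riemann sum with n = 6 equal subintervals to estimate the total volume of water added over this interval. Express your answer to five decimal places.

358.95544

Δs = (6.5 − 4)/6 = 5/12.
Right endpoints: 53/12, 29/6, 5.25, 17/3, 73/12, 6.5.
f(53/12) = 13205/144, f(29/6) = 3965/36, f(5.25) = 130.3125, f(17/3) = 1370/9, f(73/12) = 25325/144, f(6.5) = 201.25.
Sum = Δs · [f(53/12) + f(29/6) + f(5.25) + ...].
Sum ≈ 358.95544.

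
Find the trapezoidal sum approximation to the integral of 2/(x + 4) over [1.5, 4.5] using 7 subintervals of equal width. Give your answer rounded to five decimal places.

0.87122

Δx = (4.5 − 1.5)/7 = 3/7.
f(1.5) = 4/11, f(27/14) = 28/83, f(33/14) = 28/89, f(39/14) = 28/95, f(45/14) = 28/101, f(51/14) = 28/107, f(57/14) = 28/113, f(4.5) = 4/17.
T_7 = (Δx/2)·[f(x_0) + 2f(x_1) + ... + 2f(x_{6}) + f(x_7)].
Sum ≈ 0.87122.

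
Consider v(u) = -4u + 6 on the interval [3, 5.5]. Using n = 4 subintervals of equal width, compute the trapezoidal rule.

-27.5

Δu = (5.5 − 3)/4 = 0.625.
v(3) = -6, v(3.625) = -8.5, v(4.25) = -11, v(4.875) = -13.5, v(5.5) = -16.
T_4 = (Δu/2)·[v(u_0) + 2v(u_1) + 2v(u_2) + 2v(u_3) + v(u_4)].
Sum = -27.5.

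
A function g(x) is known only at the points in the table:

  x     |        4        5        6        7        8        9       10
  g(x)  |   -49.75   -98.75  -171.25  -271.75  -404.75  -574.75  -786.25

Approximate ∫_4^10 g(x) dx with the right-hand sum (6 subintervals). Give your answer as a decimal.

Δx = 1.
Sum = 1·[(-98.75) + (-171.25) + (-271.75) + (-404.75) + (-574.75) + (-786.25)] = -2307.5.

-2307.5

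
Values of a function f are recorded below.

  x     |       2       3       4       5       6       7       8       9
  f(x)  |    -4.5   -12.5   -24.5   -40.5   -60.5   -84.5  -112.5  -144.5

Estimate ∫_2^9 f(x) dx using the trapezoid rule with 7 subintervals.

Δx = 1.
T_7 = (1/2)·[(-4.5) + 2·(-12.5) + 2·(-24.5) + 2·(-40.5) + 2·(-60.5) + 2·(-84.5) + 2·(-112.5) + (-144.5)] = -409.5.

-409.5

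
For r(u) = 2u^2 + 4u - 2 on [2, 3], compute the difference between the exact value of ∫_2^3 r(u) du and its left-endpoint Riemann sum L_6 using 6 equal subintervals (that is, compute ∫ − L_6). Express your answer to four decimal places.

Exact integral: ∫_2^3 r(u) du ≈ 20.666667.
L_6 ≈ 19.509259.
Error ≈ 20.666667 − 19.509259 ≈ 1.1574.

1.1574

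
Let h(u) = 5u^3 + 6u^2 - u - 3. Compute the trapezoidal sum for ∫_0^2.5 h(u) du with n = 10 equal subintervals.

Δu = (2.5 − 0)/10 = 0.25.
h(0) = -3, h(0.25) = -2.796875, h(0.5) = -1.375, h(0.75) = 1.734375, h(1) = 7, h(1.25) = 14.890625, h(1.5) = 25.875, h(1.75) = 40.421875, h(2) = 59, h(2.25) = 82.078125, h(2.5) = 110.125.
T_10 = (Δu/2)·[h(u_0) + 2h(u_1) + ... + 2h(u_{9}) + h(u_10)].
Sum = 70.09765625.

70.09765625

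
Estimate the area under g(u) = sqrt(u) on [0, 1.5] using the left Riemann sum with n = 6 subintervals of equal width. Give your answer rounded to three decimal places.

1.048

Δu = (1.5 − 0)/6 = 0.25.
Left endpoints: 0, 0.25, 0.5, 0.75, 1, 1.25.
g(0) ≈ 0.000, g(0.25) ≈ 0.500, g(0.5) ≈ 0.707, g(0.75) ≈ 0.866, g(1) ≈ 1.000, g(1.25) ≈ 1.118.
Sum = Δu · [g(0) + g(0.25) + g(0.5) + ...].
Sum ≈ 1.048.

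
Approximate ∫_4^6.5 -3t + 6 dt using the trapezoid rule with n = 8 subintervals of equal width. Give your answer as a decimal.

-24.375

Δt = (6.5 − 4)/8 = 0.3125.
f(4) = -6, f(4.3125) = -6.9375, f(4.625) = -7.875, f(4.9375) = -8.8125, f(5.25) = -9.75, f(5.5625) = -10.6875, f(5.875) = -11.625, f(6.1875) = -12.5625, f(6.5) = -13.5.
T_8 = (Δt/2)·[f(t_0) + 2f(t_1) + ... + 2f(t_{7}) + f(t_8)].
Sum = -24.375.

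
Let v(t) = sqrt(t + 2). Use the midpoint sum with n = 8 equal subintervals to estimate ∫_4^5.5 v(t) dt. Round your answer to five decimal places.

3.89514

Δt = (5.5 − 4)/8 = 0.1875.
Midpoints: 4.09375, 4.28125, 4.46875, 4.65625, 4.84375, 5.03125, 5.21875, 5.40625.
v(4.09375) ≈ 2.46855, v(4.28125) ≈ 2.50624, v(4.46875) ≈ 2.54337, v(4.65625) ≈ 2.57997, v(4.84375) ≈ 2.61606, v(5.03125) ≈ 2.65165, v(5.21875) ≈ 2.68677, v(5.40625) ≈ 2.72144.
Sum = Δt · [v(4.09375) + v(4.28125) + v(4.46875) + ...].
Sum ≈ 3.89514.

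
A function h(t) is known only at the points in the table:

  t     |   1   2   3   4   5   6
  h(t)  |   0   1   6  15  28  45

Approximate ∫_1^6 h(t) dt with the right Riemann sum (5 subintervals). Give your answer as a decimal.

95

Δt = 1.
Sum = 1·[1 + 6 + 15 + 28 + 45] = 95.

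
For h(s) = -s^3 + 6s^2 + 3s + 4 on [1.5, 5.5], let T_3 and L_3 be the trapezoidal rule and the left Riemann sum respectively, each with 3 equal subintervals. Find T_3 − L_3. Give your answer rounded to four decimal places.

11.3333

T_3 ≈ 151.166667.
L_3 ≈ 139.833333.
T_3 − L_3 ≈ 11.3333.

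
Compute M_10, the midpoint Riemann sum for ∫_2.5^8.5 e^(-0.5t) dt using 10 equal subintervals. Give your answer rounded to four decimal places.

0.5424

Δt = (8.5 − 2.5)/10 = 0.6.
Midpoints: 2.8, 3.4, 4, 4.6, 5.2, 5.8, 6.4, 7, 7.6, 8.2.
f(2.8) ≈ 0.2466, f(3.4) ≈ 0.1827, f(4) ≈ 0.1353, f(4.6) ≈ 0.1003, f(5.2) ≈ 0.0743, f(5.8) ≈ 0.0550, f(6.4) ≈ 0.0408, f(7) ≈ 0.0302, f(7.6) ≈ 0.0224, f(8.2) ≈ 0.0166.
Sum = Δt · [f(2.8) + f(3.4) + f(4) + ...].
Sum ≈ 0.5424.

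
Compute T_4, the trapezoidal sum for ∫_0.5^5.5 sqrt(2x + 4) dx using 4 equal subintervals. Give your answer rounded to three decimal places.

Δx = (5.5 − 0.5)/4 = 1.25.
f(0.5) ≈ 2.236, f(1.75) ≈ 2.739, f(3) ≈ 3.162, f(4.25) ≈ 3.536, f(5.5) ≈ 3.873.
T_4 = (Δx/2)·[f(x_0) + 2f(x_1) + 2f(x_2) + 2f(x_3) + f(x_4)].
Sum ≈ 15.614.

15.614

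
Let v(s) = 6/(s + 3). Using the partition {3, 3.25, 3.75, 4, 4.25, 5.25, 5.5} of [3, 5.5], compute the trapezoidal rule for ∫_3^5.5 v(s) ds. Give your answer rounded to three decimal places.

Subinterval widths: 0.25, 0.5, 0.25, 0.25, 1, 0.25.
v(3) = 1, v(3.25) = 0.96, v(3.75) = 8/9, v(4) = 6/7, v(4.25) = 24/29, v(5.25) = 8/11, v(5.5) = 12/17.
On each subinterval the trapezoid contributes (Δs_i/2)·[v(s_{i-1}) + v(s_i)].
Sum ≈ 2.093.

2.093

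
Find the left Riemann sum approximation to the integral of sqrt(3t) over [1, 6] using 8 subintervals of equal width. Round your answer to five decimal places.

15.01475

Δt = (6 − 1)/8 = 0.625.
Left endpoints: 1, 1.625, 2.25, 2.875, 3.5, 4.125, 4.75, 5.375.
f(1) ≈ 1.73205, f(1.625) ≈ 2.20794, f(2.25) ≈ 2.59808, f(2.875) ≈ 2.93684, f(3.5) ≈ 3.24037, f(4.125) ≈ 3.51781, f(4.75) ≈ 3.77492, f(5.375) ≈ 4.01559.
Sum = Δt · [f(1) + f(1.625) + f(2.25) + ...].
Sum ≈ 15.01475.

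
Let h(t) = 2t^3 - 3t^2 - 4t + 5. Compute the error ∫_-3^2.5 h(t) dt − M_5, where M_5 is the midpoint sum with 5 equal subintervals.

Exact integral: ∫_-3^2.5 h(t) dt = -30.59375.
M_5 = -28.098125.
Error = -30.59375 − (-28.098125) = -2.495625.

-2.495625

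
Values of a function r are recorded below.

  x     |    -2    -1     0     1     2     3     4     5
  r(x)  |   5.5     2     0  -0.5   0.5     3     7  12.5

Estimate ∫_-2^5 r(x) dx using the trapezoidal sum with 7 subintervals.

Δx = 1.
T_7 = (1/2)·[5.5 + 2·2 + 2·0 + 2·(-0.5) + 2·0.5 + 2·3 + 2·7 + 12.5] = 21.

21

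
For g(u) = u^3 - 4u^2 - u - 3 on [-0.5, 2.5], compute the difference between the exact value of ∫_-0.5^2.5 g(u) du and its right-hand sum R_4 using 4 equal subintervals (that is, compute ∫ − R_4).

4.5

Exact integral: ∫_-0.5^2.5 g(u) du = -23.25.
R_4 = -27.75.
Error = -23.25 − (-27.75) = 4.5.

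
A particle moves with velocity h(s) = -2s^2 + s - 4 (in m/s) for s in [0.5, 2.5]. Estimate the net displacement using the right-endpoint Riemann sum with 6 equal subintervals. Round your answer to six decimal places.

Δs = (2.5 − 0.5)/6 = 1/3.
Right endpoints: 5/6, 7/6, 1.5, 11/6, 13/6, 2.5.
h(5/6) = -41/9, h(7/6) = -50/9, h(1.5) = -7, h(11/6) = -80/9, h(13/6) = -101/9, h(2.5) = -14.
Sum = Δs · [h(5/6) + h(7/6) + h(1.5) + ...].
Sum ≈ -17.074074.

-17.074074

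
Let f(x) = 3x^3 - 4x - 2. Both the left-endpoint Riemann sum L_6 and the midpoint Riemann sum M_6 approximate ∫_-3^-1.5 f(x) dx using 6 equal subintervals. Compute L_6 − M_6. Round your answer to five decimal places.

-8.58398

L_6 = -54.87890625.
M_6 ≈ -46.2949219.
L_6 − M_6 ≈ -8.58398.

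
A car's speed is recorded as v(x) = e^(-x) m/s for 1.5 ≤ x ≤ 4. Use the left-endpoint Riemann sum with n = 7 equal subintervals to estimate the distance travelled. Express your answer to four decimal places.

0.2436

Δx = (4 − 1.5)/7 = 5/14.
Left endpoints: 1.5, 13/7, 31/14, 18/7, 41/14, 23/7, 51/14.
v(1.5) ≈ 0.2231, v(13/7) ≈ 0.1561, v(31/14) ≈ 0.1092, v(18/7) ≈ 0.0764, v(41/14) ≈ 0.0535, v(23/7) ≈ 0.0374, v(51/14) ≈ 0.0262.
Sum = Δx · [v(1.5) + v(13/7) + v(31/14) + ...].
Sum ≈ 0.2436.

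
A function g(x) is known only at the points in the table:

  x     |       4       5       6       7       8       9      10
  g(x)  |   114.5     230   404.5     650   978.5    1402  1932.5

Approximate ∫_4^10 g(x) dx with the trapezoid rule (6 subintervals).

Δx = 1.
T_6 = (1/2)·[114.5 + 2·230 + 2·404.5 + 2·650 + 2·978.5 + 2·1402 + 1932.5] = 4688.5.

4688.5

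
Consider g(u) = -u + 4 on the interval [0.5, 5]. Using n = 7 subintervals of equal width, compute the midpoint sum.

Δu = (5 − 0.5)/7 = 9/14.
Midpoints: 23/28, 41/28, 59/28, 2.75, 95/28, 113/28, 131/28.
g(23/28) = 89/28, g(41/28) = 71/28, g(59/28) = 53/28, g(2.75) = 1.25, g(95/28) = 17/28, g(113/28) = -1/28, g(131/28) = -19/28.
Sum = Δu · [g(23/28) + g(41/28) + g(59/28) + ...].
Sum = 5.625.

5.625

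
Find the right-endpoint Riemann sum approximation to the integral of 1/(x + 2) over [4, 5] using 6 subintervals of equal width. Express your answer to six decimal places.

0.152184

Δx = (5 − 4)/6 = 1/6.
Right endpoints: 25/6, 13/3, 4.5, 14/3, 29/6, 5.
f(25/6) = 6/37, f(13/3) = 3/19, f(4.5) = 2/13, f(14/3) = 0.15, f(29/6) = 6/41, f(5) = 1/7.
Sum = Δx · [f(25/6) + f(13/3) + f(4.5) + ...].
Sum ≈ 0.152184.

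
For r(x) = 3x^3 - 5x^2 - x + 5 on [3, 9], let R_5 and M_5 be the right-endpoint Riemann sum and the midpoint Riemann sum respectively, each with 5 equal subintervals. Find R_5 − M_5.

1149.84

R_5 = 4798.56.
M_5 = 3648.72.
R_5 − M_5 = 1149.84.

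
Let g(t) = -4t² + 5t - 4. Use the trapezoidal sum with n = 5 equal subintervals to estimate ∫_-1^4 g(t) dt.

Δt = (4 − (-1))/5 = 1.
g(-1) = -13, g(0) = -4, g(1) = -3, g(2) = -10, g(3) = -25, g(4) = -48.
T_5 = (Δt/2)·[g(t_0) + 2g(t_1) + ... + 2g(t_{4}) + g(t_5)].
Sum = -72.5.

-72.5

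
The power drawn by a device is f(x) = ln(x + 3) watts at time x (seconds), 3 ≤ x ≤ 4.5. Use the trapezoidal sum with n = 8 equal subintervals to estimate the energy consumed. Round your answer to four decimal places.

Δx = (4.5 − 3)/8 = 0.1875.
f(3) ≈ 1.7918, f(3.1875) ≈ 1.8225, f(3.375) ≈ 1.8524, f(3.5625) ≈ 1.8814, f(3.75) ≈ 1.9095, f(3.9375) ≈ 1.9369, f(4.125) ≈ 1.9636, f(4.3125) ≈ 1.9896, f(4.5) ≈ 2.0149.
T_8 = (Δx/2)·[f(x_0) + 2f(x_1) + ... + 2f(x_{7}) + f(x_8)].
Sum ≈ 2.8611.

2.8611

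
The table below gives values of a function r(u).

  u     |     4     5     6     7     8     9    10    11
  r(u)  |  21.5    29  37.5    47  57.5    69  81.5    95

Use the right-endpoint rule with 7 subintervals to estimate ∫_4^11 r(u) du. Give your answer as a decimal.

416.5

Δu = 1.
Sum = 1·[29 + 37.5 + 47 + 57.5 + 69 + 81.5 + 95] = 416.5.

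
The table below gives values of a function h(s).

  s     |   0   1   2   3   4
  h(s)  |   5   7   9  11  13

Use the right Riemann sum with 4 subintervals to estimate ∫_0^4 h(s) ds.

40

Δs = 1.
Sum = 1·[7 + 9 + 11 + 13] = 40.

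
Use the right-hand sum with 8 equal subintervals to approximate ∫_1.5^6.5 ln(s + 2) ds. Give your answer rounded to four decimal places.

9.0777

Δs = (6.5 − 1.5)/8 = 0.625.
Right endpoints: 2.125, 2.75, 3.375, 4, 4.625, 5.25, 5.875, 6.5.
f(2.125) ≈ 1.4171, f(2.75) ≈ 1.5581, f(3.375) ≈ 1.6818, f(4) ≈ 1.7918, f(4.625) ≈ 1.8909, f(5.25) ≈ 1.9810, f(5.875) ≈ 2.0637, f(6.5) ≈ 2.1401.
Sum = Δs · [f(2.125) + f(2.75) + f(3.375) + ...].
Sum ≈ 9.0777.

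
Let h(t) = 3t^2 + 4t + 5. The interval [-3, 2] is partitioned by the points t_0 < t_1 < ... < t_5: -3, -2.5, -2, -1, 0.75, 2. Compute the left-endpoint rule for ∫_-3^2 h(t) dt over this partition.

Subinterval widths: 0.5, 0.5, 1, 1.75, 1.25.
Left endpoints: -3, -2.5, -2, -1, 0.75.
h(-3) = 20, h(-2.5) = 13.75, h(-2) = 9, h(-1) = 4, h(0.75) = 9.6875.
Sum = Σ Δt_i · h(t_i).
Sum = 44.984375.

44.984375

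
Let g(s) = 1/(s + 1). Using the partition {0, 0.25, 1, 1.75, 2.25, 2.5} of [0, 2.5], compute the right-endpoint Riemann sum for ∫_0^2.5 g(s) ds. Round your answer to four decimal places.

1.0730

Subinterval widths: 0.25, 0.75, 0.75, 0.5, 0.25.
Right endpoints: 0.25, 1, 1.75, 2.25, 2.5.
g(0.25) = 0.8, g(1) = 0.5, g(1.75) = 4/11, g(2.25) = 4/13, g(2.5) = 2/7.
Sum = Σ Δs_i · g(s_i).
Sum ≈ 1.0730.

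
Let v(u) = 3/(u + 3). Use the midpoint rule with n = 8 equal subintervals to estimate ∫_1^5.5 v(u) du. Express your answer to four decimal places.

2.2594

Δu = (5.5 − 1)/8 = 0.5625.
Midpoints: 1.28125, 1.84375, 2.40625, 2.96875, 3.53125, 4.09375, 4.65625, 5.21875.
v(1.28125) = 96/137, v(1.84375) = 96/155, v(2.40625) = 96/173, v(2.96875) = 96/191, v(3.53125) = 96/209, v(4.09375) = 96/227, v(4.65625) = 96/245, v(5.21875) = 96/263.
Sum = Δu · [v(1.28125) + v(1.84375) + v(2.40625) + ...].
Sum ≈ 2.2594.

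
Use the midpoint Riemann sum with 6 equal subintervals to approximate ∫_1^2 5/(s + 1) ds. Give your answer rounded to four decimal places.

Δs = (2 − 1)/6 = 1/6.
Midpoints: 13/12, 1.25, 17/12, 19/12, 1.75, 23/12.
f(13/12) = 2.4, f(1.25) = 20/9, f(17/12) = 60/29, f(19/12) = 60/31, f(1.75) = 20/11, f(23/12) = 12/7.
Sum = Δs · [f(13/12) + f(1.25) + f(17/12) + ...].
Sum ≈ 2.0265.

2.0265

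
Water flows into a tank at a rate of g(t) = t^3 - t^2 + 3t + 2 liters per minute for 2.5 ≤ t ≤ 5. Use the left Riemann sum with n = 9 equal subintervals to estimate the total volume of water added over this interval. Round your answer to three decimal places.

Δt = (5 − 2.5)/9 = 5/18.
Left endpoints: 2.5, 25/9, 55/18, 10/3, 65/18, 35/9, 25/6, 40/9, 85/18.
g(2.5) = 18.875, g(25/9) = 17533/729, g(55/18) = 177049/5832, g(10/3) = 1024/27, g(65/18) = 273419/5832, g(35/9) = 41813/729, g(25/6) = 15007/216, g(40/9) = 60778/729, g(85/18) = 578359/5832.
Sum = Δt · [g(2.5) + g(25/9) + g(55/18) + ...].
Sum ≈ 129.852.

129.852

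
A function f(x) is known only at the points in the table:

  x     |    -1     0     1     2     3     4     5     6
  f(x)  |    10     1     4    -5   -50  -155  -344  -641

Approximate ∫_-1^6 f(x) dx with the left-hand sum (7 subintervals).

Δx = 1.
Sum = 1·[10 + 1 + 4 + (-5) + (-50) + (-155) + (-344)] = -539.

-539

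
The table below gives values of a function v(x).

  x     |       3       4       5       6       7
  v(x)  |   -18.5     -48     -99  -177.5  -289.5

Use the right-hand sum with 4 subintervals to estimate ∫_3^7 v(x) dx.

Δx = 1.
Sum = 1·[(-48) + (-99) + (-177.5) + (-289.5)] = -614.

-614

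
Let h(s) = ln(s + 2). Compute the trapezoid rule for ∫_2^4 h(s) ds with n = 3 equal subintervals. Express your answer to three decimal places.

3.202

Δs = (4 − 2)/3 = 2/3.
h(2) ≈ 1.386, h(8/3) ≈ 1.540, h(10/3) ≈ 1.674, h(4) ≈ 1.792.
T_3 = (Δs/2)·[h(s_0) + 2h(s_1) + 2h(s_2) + h(s_3)].
Sum ≈ 3.202.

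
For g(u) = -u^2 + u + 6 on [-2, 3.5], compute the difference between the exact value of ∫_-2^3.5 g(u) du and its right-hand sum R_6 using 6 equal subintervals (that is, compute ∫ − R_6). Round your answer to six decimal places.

2.030671

Exact integral: ∫_-2^3.5 g(u) du ≈ 20.16666667.
R_6 ≈ 18.13599537.
Error ≈ 20.16666667 − 18.13599537 ≈ 2.030671.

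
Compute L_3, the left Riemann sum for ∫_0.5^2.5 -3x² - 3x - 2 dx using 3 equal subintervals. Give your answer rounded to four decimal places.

Δx = (2.5 − 0.5)/3 = 2/3.
Left endpoints: 0.5, 7/6, 11/6.
f(0.5) = -4.25, f(7/6) = -115/12, f(11/6) = -211/12.
Sum = Δx · [f(0.5) + f(7/6) + f(11/6)].
Sum ≈ -20.9444.

-20.9444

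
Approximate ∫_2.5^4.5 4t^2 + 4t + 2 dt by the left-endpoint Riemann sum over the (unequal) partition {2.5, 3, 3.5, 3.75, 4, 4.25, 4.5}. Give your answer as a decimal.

121.375

Subinterval widths: 0.5, 0.5, 0.25, 0.25, 0.25, 0.25.
Left endpoints: 2.5, 3, 3.5, 3.75, 4, 4.25.
f(2.5) = 37, f(3) = 50, f(3.5) = 65, f(3.75) = 73.25, f(4) = 82, f(4.25) = 91.25.
Sum = Σ Δt_i · f(t_i).
Sum = 121.375.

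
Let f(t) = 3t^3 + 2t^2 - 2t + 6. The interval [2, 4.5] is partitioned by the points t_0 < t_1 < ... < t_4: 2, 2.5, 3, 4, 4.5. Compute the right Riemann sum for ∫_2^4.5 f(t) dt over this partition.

Subinterval widths: 0.5, 0.5, 1, 0.5.
Right endpoints: 2.5, 3, 4, 4.5.
f(2.5) = 60.375, f(3) = 99, f(4) = 222, f(4.5) = 310.875.
Sum = Σ Δt_i · f(t_i).
Sum = 457.125.

457.125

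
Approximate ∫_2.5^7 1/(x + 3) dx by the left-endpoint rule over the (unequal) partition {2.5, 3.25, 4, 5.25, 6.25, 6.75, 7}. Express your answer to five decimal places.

Subinterval widths: 0.75, 0.75, 1.25, 1, 0.5, 0.25.
Left endpoints: 2.5, 3.25, 4, 5.25, 6.25, 6.75.
f(2.5) = 2/11, f(3.25) = 0.16, f(4) = 1/7, f(5.25) = 4/33, f(6.25) = 4/37, f(6.75) = 4/39.
Sum = Σ Δx_i · f(x_i).
Sum ≈ 0.63584.

0.63584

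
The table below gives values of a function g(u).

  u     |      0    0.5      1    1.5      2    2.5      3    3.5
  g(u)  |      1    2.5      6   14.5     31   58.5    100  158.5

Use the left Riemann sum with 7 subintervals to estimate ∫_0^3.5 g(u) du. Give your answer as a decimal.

106.75

Δu = 0.5.
Sum = 0.5·[1 + 2.5 + 6 + 14.5 + 31 + 58.5 + 100] = 106.75.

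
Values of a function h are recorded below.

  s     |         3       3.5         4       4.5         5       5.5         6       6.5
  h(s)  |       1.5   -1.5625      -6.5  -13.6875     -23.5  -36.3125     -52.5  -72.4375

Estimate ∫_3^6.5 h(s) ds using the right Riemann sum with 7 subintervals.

-103.25

Δs = 0.5.
Sum = 0.5·[(-1.5625) + (-6.5) + (-13.6875) + (-23.5) + (-36.3125) + (-52.5) + (-72.4375)] = -103.25.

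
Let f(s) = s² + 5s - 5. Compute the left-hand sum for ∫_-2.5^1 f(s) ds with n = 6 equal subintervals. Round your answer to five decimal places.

-28.45775

Δs = (1 − (-2.5))/6 = 7/12.
Left endpoints: -2.5, -23/12, -4/3, -0.75, -1/6, 5/12.
f(-2.5) = -11.25, f(-23/12) = -1571/144, f(-4/3) = -89/9, f(-0.75) = -8.1875, f(-1/6) = -209/36, f(5/12) = -395/144.
Sum = Δs · [f(-2.5) + f(-23/12) + f(-4/3) + ...].
Sum ≈ -28.45775.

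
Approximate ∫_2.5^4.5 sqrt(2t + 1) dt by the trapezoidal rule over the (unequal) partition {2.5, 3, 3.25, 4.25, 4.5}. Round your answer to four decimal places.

5.6378

Subinterval widths: 0.5, 0.25, 1, 0.25.
f(2.5) ≈ 2.4495, f(3) ≈ 2.6458, f(3.25) ≈ 2.7386, f(4.25) ≈ 3.0822, f(4.5) ≈ 3.1623.
On each subinterval the trapezoid contributes (Δt_i/2)·[f(t_{i-1}) + f(t_i)].
Sum ≈ 5.6378.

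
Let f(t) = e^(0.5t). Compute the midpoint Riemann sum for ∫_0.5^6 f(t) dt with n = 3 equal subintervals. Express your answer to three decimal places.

Δt = (6 − 0.5)/3 = 11/6.
Midpoints: 17/12, 3.25, 61/12.
f(17/12) ≈ 2.031, f(3.25) ≈ 5.078, f(61/12) ≈ 12.701.
Sum = Δt · [f(17/12) + f(3.25) + f(61/12)].
Sum ≈ 36.318.

36.318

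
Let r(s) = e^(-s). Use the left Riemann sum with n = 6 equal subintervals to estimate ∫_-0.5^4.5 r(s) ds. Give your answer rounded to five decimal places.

2.41364

Δs = (4.5 − (-0.5))/6 = 5/6.
Left endpoints: -0.5, 1/3, 7/6, 2, 17/6, 11/3.
r(-0.5) ≈ 1.64872, r(1/3) ≈ 0.71653, r(7/6) ≈ 0.31140, r(2) ≈ 0.13534, r(17/6) ≈ 0.05882, r(11/3) ≈ 0.02556.
Sum = Δs · [r(-0.5) + r(1/3) + r(7/6) + ...].
Sum ≈ 2.41364.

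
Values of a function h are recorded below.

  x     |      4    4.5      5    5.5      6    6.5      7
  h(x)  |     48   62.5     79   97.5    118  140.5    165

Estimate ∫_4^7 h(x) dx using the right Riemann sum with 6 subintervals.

Δx = 0.5.
Sum = 0.5·[62.5 + 79 + 97.5 + 118 + 140.5 + 165] = 331.25.

331.25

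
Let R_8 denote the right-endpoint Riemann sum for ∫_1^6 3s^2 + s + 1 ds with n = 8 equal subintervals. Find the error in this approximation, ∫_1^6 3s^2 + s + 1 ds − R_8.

Exact integral: ∫_1^6 f(s) ds = 237.5.
R_8 = 272.8515625.
Error = 237.5 − 272.8515625 = -35.3515625.

-35.3515625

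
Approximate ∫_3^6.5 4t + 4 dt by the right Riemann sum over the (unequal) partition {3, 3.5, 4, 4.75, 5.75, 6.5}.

Subinterval widths: 0.5, 0.5, 0.75, 1, 0.75.
Right endpoints: 3.5, 4, 4.75, 5.75, 6.5.
f(3.5) = 18, f(4) = 20, f(4.75) = 23, f(5.75) = 27, f(6.5) = 30.
Sum = Σ Δt_i · f(t_i).
Sum = 85.75.

85.75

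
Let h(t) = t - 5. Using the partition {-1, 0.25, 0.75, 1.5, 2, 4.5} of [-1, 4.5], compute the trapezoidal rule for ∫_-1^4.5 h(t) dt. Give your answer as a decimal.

-17.875

Subinterval widths: 1.25, 0.5, 0.75, 0.5, 2.5.
h(-1) = -6, h(0.25) = -4.75, h(0.75) = -4.25, h(1.5) = -3.5, h(2) = -3, h(4.5) = -0.5.
On each subinterval the trapezoid contributes (Δt_i/2)·[h(t_{i-1}) + h(t_i)].
Sum = -17.875.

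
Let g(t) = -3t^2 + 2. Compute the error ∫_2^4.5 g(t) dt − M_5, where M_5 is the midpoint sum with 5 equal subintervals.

-0.15625

Exact integral: ∫_2^4.5 g(t) dt = -78.125.
M_5 = -77.96875.
Error = -78.125 − (-77.96875) = -0.15625.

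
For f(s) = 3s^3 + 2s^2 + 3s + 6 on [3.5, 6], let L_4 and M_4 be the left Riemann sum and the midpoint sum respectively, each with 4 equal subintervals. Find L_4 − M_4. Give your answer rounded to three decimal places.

-168.567

L_4 ≈ 853.28613.
M_4 ≈ 1021.85303.
L_4 − M_4 ≈ -168.567.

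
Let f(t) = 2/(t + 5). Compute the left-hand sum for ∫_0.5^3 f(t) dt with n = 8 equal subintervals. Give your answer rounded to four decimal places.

0.7674

Δt = (3 − 0.5)/8 = 0.3125.
Left endpoints: 0.5, 0.8125, 1.125, 1.4375, 1.75, 2.0625, 2.375, 2.6875.
f(0.5) = 4/11, f(0.8125) = 32/93, f(1.125) = 16/49, f(1.4375) = 32/103, f(1.75) = 8/27, f(2.0625) = 32/113, f(2.375) = 16/59, f(2.6875) = 32/123.
Sum = Δt · [f(0.5) + f(0.8125) + f(1.125) + ...].
Sum ≈ 0.7674.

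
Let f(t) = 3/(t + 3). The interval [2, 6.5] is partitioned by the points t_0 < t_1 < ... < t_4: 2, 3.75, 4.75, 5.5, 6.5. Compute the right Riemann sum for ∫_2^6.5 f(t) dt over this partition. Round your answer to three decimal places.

Subinterval widths: 1.75, 1, 0.75, 1.
Right endpoints: 3.75, 4.75, 5.5, 6.5.
f(3.75) = 4/9, f(4.75) = 12/31, f(5.5) = 6/17, f(6.5) = 6/19.
Sum = Σ Δt_i · f(t_i).
Sum ≈ 1.745.

1.745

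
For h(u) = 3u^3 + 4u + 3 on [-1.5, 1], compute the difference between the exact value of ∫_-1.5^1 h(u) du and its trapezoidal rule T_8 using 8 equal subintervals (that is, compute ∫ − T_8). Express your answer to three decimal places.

Exact integral: ∫_-1.5^1 h(u) du = 1.953125.
T_8 ≈ 1.86157.
Error ≈ 1.953125 − 1.86157 ≈ 0.092.

0.092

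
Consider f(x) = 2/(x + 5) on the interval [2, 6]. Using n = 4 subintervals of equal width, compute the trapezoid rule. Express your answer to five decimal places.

Δx = (6 − 2)/4 = 1.
f(2) = 2/7, f(3) = 0.25, f(4) = 2/9, f(5) = 0.2, f(6) = 2/11.
T_4 = (Δx/2)·[f(x_0) + 2f(x_1) + 2f(x_2) + 2f(x_3) + f(x_4)].
Sum ≈ 0.90599.

0.90599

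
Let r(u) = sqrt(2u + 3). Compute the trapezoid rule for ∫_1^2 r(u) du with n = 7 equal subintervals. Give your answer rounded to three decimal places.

2.447

Δu = (2 − 1)/7 = 1/7.
r(1) ≈ 2.236, r(8/7) ≈ 2.299, r(9/7) ≈ 2.360, r(10/7) ≈ 2.420, r(11/7) ≈ 2.478, r(12/7) ≈ 2.535, r(13/7) ≈ 2.591, r(2) ≈ 2.646.
T_7 = (Δu/2)·[r(u_0) + 2r(u_1) + ... + 2r(u_{6}) + r(u_7)].
Sum ≈ 2.447.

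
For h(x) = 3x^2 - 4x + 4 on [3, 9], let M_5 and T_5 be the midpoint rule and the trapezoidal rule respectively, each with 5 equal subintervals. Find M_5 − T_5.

M_5 = 579.84.
T_5 = 586.32.
M_5 − T_5 = -6.48.

-6.48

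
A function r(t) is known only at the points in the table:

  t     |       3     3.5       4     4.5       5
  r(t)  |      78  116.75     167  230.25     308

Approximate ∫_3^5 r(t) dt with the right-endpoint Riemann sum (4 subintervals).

411

Δt = 0.5.
Sum = 0.5·[116.75 + 167 + 230.25 + 308] = 411.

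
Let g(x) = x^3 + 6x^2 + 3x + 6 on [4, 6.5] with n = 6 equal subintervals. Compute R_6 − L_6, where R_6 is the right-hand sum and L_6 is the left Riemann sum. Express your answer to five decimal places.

156.51042

R_6 ≈ 937.7191840.
L_6 ≈ 781.2087674.
R_6 − L_6 ≈ 156.51042.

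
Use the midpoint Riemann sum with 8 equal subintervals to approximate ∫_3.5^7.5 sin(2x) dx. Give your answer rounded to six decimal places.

0.789273

Δx = (7.5 − 3.5)/8 = 0.5.
Midpoints: 3.75, 4.25, 4.75, 5.25, 5.75, 6.25, 6.75, 7.25.
f(3.75) ≈ 0.938000, f(4.25) ≈ 0.798487, f(4.75) ≈ -0.075151, f(5.25) ≈ -0.879696, f(5.75) ≈ -0.875452, f(6.25) ≈ -0.066322, f(6.75) ≈ 0.803784, f(7.25) ≈ 0.934895.
Sum = Δx · [f(3.75) + f(4.25) + f(4.75) + ...].
Sum ≈ 0.789273.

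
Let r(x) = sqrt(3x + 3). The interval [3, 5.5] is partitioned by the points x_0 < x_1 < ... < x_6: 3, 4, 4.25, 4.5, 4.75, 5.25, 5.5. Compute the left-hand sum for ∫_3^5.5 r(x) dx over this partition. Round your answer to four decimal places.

9.5992

Subinterval widths: 1, 0.25, 0.25, 0.25, 0.5, 0.25.
Left endpoints: 3, 4, 4.25, 4.5, 4.75, 5.25.
r(3) ≈ 3.4641, r(4) ≈ 3.8730, r(4.25) ≈ 3.9686, r(4.5) ≈ 4.0620, r(4.75) ≈ 4.1533, r(5.25) ≈ 4.3301.
Sum = Σ Δx_i · r(x_i).
Sum ≈ 9.5992.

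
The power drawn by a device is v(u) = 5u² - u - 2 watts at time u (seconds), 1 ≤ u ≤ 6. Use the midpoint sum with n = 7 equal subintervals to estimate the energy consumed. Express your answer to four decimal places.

329.7704

Δu = (6 − 1)/7 = 5/7.
Midpoints: 19/14, 29/14, 39/14, 3.5, 59/14, 69/14, 79/14.
v(19/14) = 1147/196, v(29/14) = 3407/196, v(39/14) = 6667/196, v(3.5) = 55.75, v(59/14) = 16187/196, v(69/14) = 22447/196, v(79/14) = 29707/196.
Sum = Δu · [v(19/14) + v(29/14) + v(39/14) + ...].
Sum ≈ 329.7704.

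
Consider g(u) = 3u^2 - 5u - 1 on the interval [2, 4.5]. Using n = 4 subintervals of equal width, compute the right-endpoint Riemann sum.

51.81640625

Δu = (4.5 − 2)/4 = 0.625.
Right endpoints: 2.625, 3.25, 3.875, 4.5.
g(2.625) = 6.546875, g(3.25) = 14.4375, g(3.875) = 24.671875, g(4.5) = 37.25.
Sum = Δu · [g(2.625) + g(3.25) + g(3.875) + g(4.5)].
Sum = 51.81640625.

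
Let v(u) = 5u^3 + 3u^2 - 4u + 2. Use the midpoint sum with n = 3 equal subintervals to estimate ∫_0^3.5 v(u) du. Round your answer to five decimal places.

Δu = (3.5 − 0)/3 = 7/6.
Midpoints: 7/12, 1.75, 35/12.
v(7/12) = 2903/1728, v(1.75) = 30.984375, v(35/12) = 241771/1728.
Sum = Δu · [v(7/12) + v(1.75) + v(35/12)].
Sum ≈ 201.34115.

201.34115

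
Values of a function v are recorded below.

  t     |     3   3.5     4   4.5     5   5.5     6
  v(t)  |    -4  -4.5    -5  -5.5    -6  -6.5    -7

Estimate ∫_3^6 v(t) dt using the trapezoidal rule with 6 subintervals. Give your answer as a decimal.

Δt = 0.5.
T_6 = (0.5/2)·[(-4) + 2·(-4.5) + 2·(-5) + 2·(-5.5) + 2·(-6) + 2·(-6.5) + (-7)] = -16.5.

-16.5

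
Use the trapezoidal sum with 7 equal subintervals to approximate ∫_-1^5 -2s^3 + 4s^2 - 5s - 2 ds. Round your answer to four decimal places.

-221.8776

Δs = (5 − (-1))/7 = 6/7.
f(-1) = 9, f(-1/7) = -411/343, f(5/7) = -1461/343, f(11/7) = -2655/343, f(17/7) = -6585/343, f(23/7) = -15843/343, f(29/7) = -33021/343, f(5) = -177.
T_7 = (Δs/2)·[f(s_0) + 2f(s_1) + ... + 2f(s_{6}) + f(s_7)].
Sum ≈ -221.8776.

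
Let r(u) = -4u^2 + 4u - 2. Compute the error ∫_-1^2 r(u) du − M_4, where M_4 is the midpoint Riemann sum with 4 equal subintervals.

-0.5625

Exact integral: ∫_-1^2 r(u) du = -12.
M_4 = -11.4375.
Error = -12 − (-11.4375) = -0.5625.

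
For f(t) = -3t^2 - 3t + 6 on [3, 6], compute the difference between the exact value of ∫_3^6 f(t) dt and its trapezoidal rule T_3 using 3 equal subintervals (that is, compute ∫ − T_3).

Exact integral: ∫_3^6 f(t) dt = -211.5.
T_3 = -213.
Error = -211.5 − (-213) = 1.5.

1.5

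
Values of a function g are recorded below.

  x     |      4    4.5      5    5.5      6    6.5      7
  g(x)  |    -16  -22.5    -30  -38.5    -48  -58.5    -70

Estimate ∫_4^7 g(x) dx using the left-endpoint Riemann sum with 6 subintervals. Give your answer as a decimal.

Δx = 0.5.
Sum = 0.5·[(-16) + (-22.5) + (-30) + (-38.5) + (-48) + (-58.5)] = -106.75.

-106.75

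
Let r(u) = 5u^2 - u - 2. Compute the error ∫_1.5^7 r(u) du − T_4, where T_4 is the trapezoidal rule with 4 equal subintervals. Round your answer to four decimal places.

-8.6654

Exact integral: ∫_1.5^7 r(u) du ≈ 531.666667.
T_4 = 540.33203125.
Error ≈ 531.666667 − 540.33203125 ≈ -8.6654.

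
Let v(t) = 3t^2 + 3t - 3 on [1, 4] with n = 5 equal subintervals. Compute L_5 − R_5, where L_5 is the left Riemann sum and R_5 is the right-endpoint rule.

-32.4

L_5 = 60.84.
R_5 = 93.24.
L_5 − R_5 = -32.4.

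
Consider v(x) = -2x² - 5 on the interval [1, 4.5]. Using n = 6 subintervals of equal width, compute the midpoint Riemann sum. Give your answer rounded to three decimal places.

-77.385

Δx = (4.5 − 1)/6 = 7/12.
Midpoints: 31/24, 1.875, 59/24, 73/24, 3.625, 101/24.
v(31/24) = -2401/288, v(1.875) = -12.03125, v(59/24) = -4921/288, v(73/24) = -6769/288, v(3.625) = -31.28125, v(101/24) = -11641/288.
Sum = Δx · [v(31/24) + v(1.875) + v(59/24) + ...].
Sum ≈ -77.385.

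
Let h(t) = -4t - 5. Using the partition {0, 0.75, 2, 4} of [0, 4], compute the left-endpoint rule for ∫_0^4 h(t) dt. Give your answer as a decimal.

Subinterval widths: 0.75, 1.25, 2.
Left endpoints: 0, 0.75, 2.
h(0) = -5, h(0.75) = -8, h(2) = -13.
Sum = Σ Δt_i · h(t_i).
Sum = -39.75.

-39.75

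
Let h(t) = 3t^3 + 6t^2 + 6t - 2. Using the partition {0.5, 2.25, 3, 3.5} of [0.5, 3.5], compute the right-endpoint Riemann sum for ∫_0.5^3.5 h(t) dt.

356.89453125

Subinterval widths: 1.75, 0.75, 0.5.
Right endpoints: 2.25, 3, 3.5.
h(2.25) = 76.046875, h(3) = 151, h(3.5) = 221.125.
Sum = Σ Δt_i · h(t_i).
Sum = 356.89453125.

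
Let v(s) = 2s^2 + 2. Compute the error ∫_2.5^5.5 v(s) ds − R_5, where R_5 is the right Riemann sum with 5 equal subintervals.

Exact integral: ∫_2.5^5.5 v(s) ds = 106.5.
R_5 = 121.26.
Error = 106.5 − 121.26 = -14.76.

-14.76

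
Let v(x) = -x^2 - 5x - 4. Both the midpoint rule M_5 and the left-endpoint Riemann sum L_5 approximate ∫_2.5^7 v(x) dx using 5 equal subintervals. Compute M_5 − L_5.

-28.45125

M_5 = -233.69625.
L_5 = -205.245.
M_5 − L_5 = -28.45125.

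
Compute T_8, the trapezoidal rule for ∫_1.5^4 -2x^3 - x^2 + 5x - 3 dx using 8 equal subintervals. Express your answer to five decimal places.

Δx = (4 − 1.5)/8 = 0.3125.
f(1.5) = -4.5, f(1.8125) = -18701/2048, f(2.125) = -16.08203125, f(2.4375) = -52671/2048, f(2.75) = -38.40625, f(3.0625) = -111641/2048, f(3.375) = -74.40234375, f(3.6875) = -201611/2048, f(4) = -127.
T_8 = (Δx/2)·[f(x_0) + 2f(x_1) + ... + 2f(x_{7}) + f(x_8)].
Sum ≈ -119.51416.

-119.51416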